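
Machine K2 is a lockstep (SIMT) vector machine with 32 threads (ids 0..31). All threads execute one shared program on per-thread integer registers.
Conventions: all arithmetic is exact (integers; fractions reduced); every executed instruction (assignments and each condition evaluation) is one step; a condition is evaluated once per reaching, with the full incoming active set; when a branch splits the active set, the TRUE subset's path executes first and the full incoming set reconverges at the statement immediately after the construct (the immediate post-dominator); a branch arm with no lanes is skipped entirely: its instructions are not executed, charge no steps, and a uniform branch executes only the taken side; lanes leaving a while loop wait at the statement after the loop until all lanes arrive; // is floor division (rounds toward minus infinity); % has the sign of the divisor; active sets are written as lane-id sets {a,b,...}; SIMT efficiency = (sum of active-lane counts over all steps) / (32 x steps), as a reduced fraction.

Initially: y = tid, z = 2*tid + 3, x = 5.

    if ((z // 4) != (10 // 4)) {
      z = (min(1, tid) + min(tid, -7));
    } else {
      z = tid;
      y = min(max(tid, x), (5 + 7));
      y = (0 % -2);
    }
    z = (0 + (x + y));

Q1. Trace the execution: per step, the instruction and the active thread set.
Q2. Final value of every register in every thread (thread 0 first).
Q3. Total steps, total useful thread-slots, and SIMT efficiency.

step 0: eval ((z // 4) != (10 // 4)) {0,1,2,3,4,5,6,7,8,9,10,11,12,13,14,15,16,17,18,19,20,21,22,23,24,25,26,27,28,29,30,31}
step 1: z <- (min(1, tid) + min(tid, -7)) {0,1,2,5,6,7,8,9,10,11,12,13,14,15,16,17,18,19,20,21,22,23,24,25,26,27,28,29,30,31}
step 2: z <- tid                     {3,4}
step 3: y <- min(max(tid, x), (5 + 7)) {3,4}
step 4: y <- (0 % -2)                {3,4}
step 5: z <- (0 + (x + y))           {0,1,2,3,4,5,6,7,8,9,10,11,12,13,14,15,16,17,18,19,20,21,22,23,24,25,26,27,28,29,30,31}

Answer: 6 steps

y: 0,1,2,0,0,5,6,7,8,9,10,11,12,13,14,15,16,17,18,19,20,21,22,23,24,25,26,27,28,29,30,31
z: 5,6,7,5,5,10,11,12,13,14,15,16,17,18,19,20,21,22,23,24,25,26,27,28,29,30,31,32,33,34,35,36
x: 5,5,5,5,5,5,5,5,5,5,5,5,5,5,5,5,5,5,5,5,5,5,5,5,5,5,5,5,5,5,5,5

steps = 6; useful = 100; efficiency = 100/192 = 25/48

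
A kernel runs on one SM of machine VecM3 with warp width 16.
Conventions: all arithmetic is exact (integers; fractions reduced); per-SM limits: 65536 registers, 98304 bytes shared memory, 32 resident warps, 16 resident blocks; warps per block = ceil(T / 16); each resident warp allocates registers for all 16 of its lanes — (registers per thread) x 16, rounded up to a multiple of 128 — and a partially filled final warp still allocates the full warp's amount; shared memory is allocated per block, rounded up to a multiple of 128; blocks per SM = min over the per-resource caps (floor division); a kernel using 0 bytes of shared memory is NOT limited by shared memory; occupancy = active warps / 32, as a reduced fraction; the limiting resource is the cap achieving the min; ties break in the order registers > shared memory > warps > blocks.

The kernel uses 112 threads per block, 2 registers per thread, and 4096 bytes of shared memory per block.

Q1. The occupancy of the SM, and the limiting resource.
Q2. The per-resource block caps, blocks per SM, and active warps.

Answer: occupancy 7/8, limited by warps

registers: 73 blocks
shared memory: 24 blocks
warps: 4 blocks
blocks: 16 blocks

Answer: 4 blocks, 28 active warps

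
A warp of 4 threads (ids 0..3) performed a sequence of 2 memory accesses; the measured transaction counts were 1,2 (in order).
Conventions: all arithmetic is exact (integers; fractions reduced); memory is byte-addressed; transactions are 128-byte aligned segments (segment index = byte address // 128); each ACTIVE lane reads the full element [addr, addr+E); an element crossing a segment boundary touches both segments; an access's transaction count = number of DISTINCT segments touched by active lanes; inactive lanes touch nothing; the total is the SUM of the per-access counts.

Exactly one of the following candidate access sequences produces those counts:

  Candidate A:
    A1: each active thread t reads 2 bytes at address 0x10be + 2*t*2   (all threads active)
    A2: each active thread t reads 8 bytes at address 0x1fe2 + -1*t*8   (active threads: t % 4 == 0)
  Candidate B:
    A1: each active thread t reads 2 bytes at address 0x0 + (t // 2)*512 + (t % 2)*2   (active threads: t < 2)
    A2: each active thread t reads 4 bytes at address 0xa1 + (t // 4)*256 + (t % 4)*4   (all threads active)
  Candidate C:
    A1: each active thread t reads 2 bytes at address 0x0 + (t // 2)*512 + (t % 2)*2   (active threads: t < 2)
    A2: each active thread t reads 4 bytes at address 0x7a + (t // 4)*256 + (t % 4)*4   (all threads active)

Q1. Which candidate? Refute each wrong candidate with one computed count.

A: A2 gives 1 transaction, not 2
B: A2 gives 1 transaction, not 2
C: all counts match (1,2)

Answer: C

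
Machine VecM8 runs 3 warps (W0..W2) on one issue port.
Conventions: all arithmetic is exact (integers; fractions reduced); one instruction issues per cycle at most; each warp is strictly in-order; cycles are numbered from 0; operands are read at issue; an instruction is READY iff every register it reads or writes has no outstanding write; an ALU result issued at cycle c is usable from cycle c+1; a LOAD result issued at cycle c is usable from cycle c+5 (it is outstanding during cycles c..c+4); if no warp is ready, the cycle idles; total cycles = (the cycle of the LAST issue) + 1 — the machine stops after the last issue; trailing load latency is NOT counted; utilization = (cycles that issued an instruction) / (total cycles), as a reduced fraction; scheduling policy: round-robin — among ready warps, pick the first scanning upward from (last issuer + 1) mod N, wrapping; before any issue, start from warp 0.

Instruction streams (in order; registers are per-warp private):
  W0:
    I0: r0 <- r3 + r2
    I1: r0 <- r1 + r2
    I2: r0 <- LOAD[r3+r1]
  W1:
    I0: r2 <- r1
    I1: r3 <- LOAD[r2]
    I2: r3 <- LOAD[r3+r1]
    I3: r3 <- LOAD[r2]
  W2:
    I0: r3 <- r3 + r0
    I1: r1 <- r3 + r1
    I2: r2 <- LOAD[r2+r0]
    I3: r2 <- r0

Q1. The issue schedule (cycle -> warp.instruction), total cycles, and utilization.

cycle 0: W0.I0
cycle 1: W1.I0
cycle 2: W2.I0
cycle 3: W0.I1
cycle 4: W1.I1
cycle 5: W2.I1
cycle 6: W0.I2
cycle 7: W2.I2
cycle 8: idle
cycle 9: W1.I2
cycle 10: idle
cycle 11: idle
cycle 12: W2.I3
cycle 13: idle
cycle 14: W1.I3

Answer: 15 cycles, utilization 11/15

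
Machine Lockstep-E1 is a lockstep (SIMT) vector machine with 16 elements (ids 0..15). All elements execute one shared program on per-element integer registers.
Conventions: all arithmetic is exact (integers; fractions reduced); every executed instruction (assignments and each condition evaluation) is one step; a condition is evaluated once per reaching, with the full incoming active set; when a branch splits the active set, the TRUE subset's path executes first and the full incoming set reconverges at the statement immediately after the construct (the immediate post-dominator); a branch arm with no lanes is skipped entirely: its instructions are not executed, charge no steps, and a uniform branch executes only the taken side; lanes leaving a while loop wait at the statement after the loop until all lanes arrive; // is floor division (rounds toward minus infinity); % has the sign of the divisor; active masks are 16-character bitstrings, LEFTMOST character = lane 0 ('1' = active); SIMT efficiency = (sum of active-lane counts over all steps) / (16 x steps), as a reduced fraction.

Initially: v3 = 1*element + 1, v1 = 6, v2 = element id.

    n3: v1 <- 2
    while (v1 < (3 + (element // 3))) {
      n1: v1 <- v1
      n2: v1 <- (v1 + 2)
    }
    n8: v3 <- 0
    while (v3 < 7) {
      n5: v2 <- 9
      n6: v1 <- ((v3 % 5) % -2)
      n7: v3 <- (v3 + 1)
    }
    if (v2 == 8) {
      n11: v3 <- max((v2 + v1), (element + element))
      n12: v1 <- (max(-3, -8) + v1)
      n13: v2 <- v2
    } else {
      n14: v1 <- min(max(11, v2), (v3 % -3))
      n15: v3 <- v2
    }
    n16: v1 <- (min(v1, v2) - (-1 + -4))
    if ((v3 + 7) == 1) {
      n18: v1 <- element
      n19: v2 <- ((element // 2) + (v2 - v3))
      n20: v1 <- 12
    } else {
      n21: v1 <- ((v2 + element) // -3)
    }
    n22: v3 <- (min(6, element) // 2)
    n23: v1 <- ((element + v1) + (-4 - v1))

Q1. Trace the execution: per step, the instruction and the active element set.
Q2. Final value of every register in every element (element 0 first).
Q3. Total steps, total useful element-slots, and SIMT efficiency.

step 0: v1 <- 2                      1111111111111111
step 1: eval (v1 < (3 + (element // 3))) 1111111111111111
step 2: v1 <- v1                     1111111111111111
step 3: v1 <- (v1 + 2)               1111111111111111
step 4: eval (v1 < (3 + (element // 3))) 1111111111111111
step 5: v1 <- v1                     0000001111111111
step 6: v1 <- (v1 + 2)               0000001111111111
step 7: eval (v1 < (3 + (element // 3))) 0000001111111111
step 8: v1 <- v1                     0000000000001111
step 9: v1 <- (v1 + 2)               0000000000001111
step 10: eval (v1 < (3 + (element // 3))) 0000000000001111
step 11: v3 <- 0                      1111111111111111
step 12: eval (v3 < 7)                1111111111111111
step 13: v2 <- 9                      1111111111111111
step 14: v1 <- ((v3 % 5) % -2)        1111111111111111
step 15: v3 <- (v3 + 1)               1111111111111111
step 16: eval (v3 < 7)                1111111111111111
step 17: v2 <- 9                      1111111111111111
step 18: v1 <- ((v3 % 5) % -2)        1111111111111111
step 19: v3 <- (v3 + 1)               1111111111111111
step 20: eval (v3 < 7)                1111111111111111
step 21: v2 <- 9                      1111111111111111
step 22: v1 <- ((v3 % 5) % -2)        1111111111111111
step 23: v3 <- (v3 + 1)               1111111111111111
step 24: eval (v3 < 7)                1111111111111111
step 25: v2 <- 9                      1111111111111111
step 26: v1 <- ((v3 % 5) % -2)        1111111111111111
step 27: v3 <- (v3 + 1)               1111111111111111
step 28: eval (v3 < 7)                1111111111111111
step 29: v2 <- 9                      1111111111111111
step 30: v1 <- ((v3 % 5) % -2)        1111111111111111
step 31: v3 <- (v3 + 1)               1111111111111111
step 32: eval (v3 < 7)                1111111111111111
step 33: v2 <- 9                      1111111111111111
step 34: v1 <- ((v3 % 5) % -2)        1111111111111111
step 35: v3 <- (v3 + 1)               1111111111111111
step 36: eval (v3 < 7)                1111111111111111
step 37: v2 <- 9                      1111111111111111
step 38: v1 <- ((v3 % 5) % -2)        1111111111111111
step 39: v3 <- (v3 + 1)               1111111111111111
step 40: eval (v3 < 7)                1111111111111111
step 41: eval (v2 == 8)               1111111111111111
step 42: v1 <- min(max(11, v2), (v3 % -3)) 1111111111111111
step 43: v3 <- v2                     1111111111111111
step 44: v1 <- (min(v1, v2) - (-1 + -4)) 1111111111111111
step 45: eval ((v3 + 7) == 1)         1111111111111111
step 46: v1 <- ((v2 + element) // -3) 1111111111111111
step 47: v3 <- (min(6, element) // 2) 1111111111111111
step 48: v1 <- ((element + v1) + (-4 - v1)) 1111111111111111

Answer: 49 steps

v3: 0,0,1,1,2,2,3,3,3,3,3,3,3,3,3,3
v1: -4,-3,-2,-1,0,1,2,3,4,5,6,7,8,9,10,11
v2: 9,9,9,9,9,9,9,9,9,9,9,9,9,9,9,9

steps = 49; useful = 730; efficiency = 730/784 = 365/392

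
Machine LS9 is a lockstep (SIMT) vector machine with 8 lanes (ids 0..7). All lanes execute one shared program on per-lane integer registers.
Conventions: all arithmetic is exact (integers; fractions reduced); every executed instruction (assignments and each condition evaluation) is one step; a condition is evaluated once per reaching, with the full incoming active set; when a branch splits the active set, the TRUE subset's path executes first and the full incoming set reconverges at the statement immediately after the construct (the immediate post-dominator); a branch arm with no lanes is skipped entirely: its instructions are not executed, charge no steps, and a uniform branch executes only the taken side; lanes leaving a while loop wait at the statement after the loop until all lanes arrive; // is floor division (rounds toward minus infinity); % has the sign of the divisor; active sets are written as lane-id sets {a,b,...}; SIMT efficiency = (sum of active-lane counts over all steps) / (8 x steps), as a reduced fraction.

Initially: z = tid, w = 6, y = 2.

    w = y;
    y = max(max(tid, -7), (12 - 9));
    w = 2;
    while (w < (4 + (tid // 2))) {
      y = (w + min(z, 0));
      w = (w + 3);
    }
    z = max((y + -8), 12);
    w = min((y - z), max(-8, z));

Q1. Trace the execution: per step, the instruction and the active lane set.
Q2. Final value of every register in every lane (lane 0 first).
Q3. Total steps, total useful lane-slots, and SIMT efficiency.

step 0: w <- y                       {0,1,2,3,4,5,6,7}
step 1: y <- max(max(tid, -7), (12 - 9)) {0,1,2,3,4,5,6,7}
step 2: w <- 2                       {0,1,2,3,4,5,6,7}
step 3: eval (w < (4 + (tid // 2)))  {0,1,2,3,4,5,6,7}
step 4: y <- (w + min(z, 0))         {0,1,2,3,4,5,6,7}
step 5: w <- (w + 3)                 {0,1,2,3,4,5,6,7}
step 6: eval (w < (4 + (tid // 2)))  {0,1,2,3,4,5,6,7}
step 7: y <- (w + min(z, 0))         {4,5,6,7}
step 8: w <- (w + 3)                 {4,5,6,7}
step 9: eval (w < (4 + (tid // 2)))  {4,5,6,7}
step 10: z <- max((y + -8), 12)       {0,1,2,3,4,5,6,7}
step 11: w <- min((y - z), max(-8, z)) {0,1,2,3,4,5,6,7}

Answer: 12 steps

z: 12,12,12,12,12,12,12,12
w: -10,-10,-10,-10,-7,-7,-7,-7
y: 2,2,2,2,5,5,5,5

steps = 12; useful = 84; efficiency = 84/96 = 7/8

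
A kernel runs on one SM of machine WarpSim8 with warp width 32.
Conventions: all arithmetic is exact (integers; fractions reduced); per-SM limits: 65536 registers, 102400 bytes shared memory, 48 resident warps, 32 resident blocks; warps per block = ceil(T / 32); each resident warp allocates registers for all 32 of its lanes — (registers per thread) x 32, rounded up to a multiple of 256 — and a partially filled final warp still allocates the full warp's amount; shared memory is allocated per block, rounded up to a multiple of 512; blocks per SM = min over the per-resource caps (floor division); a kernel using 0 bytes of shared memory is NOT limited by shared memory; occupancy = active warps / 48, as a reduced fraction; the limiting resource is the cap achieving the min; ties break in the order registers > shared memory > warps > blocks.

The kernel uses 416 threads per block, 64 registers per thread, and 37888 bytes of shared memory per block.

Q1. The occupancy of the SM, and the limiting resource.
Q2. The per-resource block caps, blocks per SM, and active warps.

Answer: occupancy 13/24, limited by registers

registers: 2 blocks
shared memory: 2 blocks
warps: 3 blocks
blocks: 32 blocks

Answer: 2 blocks, 26 active warps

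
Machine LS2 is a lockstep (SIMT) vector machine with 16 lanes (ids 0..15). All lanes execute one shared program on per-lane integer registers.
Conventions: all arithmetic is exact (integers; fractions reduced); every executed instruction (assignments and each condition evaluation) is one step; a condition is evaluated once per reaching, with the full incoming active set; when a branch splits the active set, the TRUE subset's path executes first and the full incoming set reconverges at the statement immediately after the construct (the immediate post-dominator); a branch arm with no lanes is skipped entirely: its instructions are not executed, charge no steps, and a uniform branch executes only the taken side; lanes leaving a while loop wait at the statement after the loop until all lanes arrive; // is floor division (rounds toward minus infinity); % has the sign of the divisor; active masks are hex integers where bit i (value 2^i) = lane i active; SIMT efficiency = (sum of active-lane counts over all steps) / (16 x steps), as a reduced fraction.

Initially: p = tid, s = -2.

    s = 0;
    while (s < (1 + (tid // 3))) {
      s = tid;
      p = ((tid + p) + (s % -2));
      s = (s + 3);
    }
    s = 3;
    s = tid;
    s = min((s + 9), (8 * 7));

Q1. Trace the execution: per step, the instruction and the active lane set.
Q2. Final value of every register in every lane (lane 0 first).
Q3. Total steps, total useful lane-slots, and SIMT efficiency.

step 0: s <- 0                       0xffff
step 1: eval (s < (1 + (tid // 3)))  0xffff
step 2: s <- tid                     0xffff
step 3: p <- ((tid + p) + (s % -2))  0xffff
step 4: s <- (s + 3)                 0xffff
step 5: eval (s < (1 + (tid // 3)))  0xffff
step 6: s <- 3                       0xffff
step 7: s <- tid                     0xffff
step 8: s <- min((s + 9), (8 * 7))   0xffff

Answer: 9 steps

p: 0,1,4,5,8,9,12,13,16,17,20,21,24,25,28,29
s: 9,10,11,12,13,14,15,16,17,18,19,20,21,22,23,24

steps = 9; useful = 144; efficiency = 144/144 = 1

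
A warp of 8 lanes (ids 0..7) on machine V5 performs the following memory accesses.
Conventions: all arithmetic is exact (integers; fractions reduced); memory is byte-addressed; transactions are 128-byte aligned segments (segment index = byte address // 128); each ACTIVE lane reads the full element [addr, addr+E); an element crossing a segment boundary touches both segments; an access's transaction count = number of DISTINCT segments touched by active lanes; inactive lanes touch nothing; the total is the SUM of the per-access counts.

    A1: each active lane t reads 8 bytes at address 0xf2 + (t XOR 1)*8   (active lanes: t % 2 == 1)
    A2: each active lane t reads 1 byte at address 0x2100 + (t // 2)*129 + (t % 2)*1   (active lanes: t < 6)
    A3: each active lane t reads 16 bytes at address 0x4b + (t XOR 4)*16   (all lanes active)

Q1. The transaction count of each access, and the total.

A1: 2 transactions
A2: 3 transactions
A3: 2 transactions

Answer: 2,3,2; total 7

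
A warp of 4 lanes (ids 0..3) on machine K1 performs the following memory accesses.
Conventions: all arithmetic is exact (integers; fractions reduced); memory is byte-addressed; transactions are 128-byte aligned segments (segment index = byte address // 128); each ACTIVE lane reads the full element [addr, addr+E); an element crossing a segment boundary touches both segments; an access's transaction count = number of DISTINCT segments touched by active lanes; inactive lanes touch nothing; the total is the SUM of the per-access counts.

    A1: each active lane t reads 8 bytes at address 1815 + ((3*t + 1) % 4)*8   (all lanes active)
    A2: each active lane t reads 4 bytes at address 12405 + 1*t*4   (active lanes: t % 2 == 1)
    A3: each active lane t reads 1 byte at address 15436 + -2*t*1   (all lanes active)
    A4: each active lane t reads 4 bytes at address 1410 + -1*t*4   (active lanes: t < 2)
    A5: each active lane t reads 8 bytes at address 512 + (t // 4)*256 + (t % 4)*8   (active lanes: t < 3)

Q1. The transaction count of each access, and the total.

A1: 1 transaction
A2: 2 transactions
A3: 1 transaction
A4: 2 transactions
A5: 1 transaction

Answer: 1,2,1,2,1; total 7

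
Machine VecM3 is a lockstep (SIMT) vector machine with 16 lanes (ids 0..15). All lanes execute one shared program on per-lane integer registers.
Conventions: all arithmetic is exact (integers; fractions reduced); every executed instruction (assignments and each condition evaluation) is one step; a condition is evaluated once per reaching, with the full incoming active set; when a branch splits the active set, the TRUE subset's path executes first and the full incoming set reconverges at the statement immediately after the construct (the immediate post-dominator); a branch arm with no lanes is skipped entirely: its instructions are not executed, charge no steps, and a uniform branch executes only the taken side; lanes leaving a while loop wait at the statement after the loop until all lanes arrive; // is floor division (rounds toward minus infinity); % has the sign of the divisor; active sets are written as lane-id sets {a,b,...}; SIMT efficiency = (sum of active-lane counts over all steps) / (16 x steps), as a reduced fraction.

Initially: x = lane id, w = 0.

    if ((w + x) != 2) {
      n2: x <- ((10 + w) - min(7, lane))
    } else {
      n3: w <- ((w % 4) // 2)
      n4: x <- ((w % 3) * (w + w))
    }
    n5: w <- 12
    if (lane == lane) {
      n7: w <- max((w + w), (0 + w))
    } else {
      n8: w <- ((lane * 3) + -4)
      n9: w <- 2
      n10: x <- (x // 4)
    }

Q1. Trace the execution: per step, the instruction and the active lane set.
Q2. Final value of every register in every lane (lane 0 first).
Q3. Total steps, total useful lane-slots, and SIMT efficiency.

step 0: eval ((w + x) != 2)          {0,1,2,3,4,5,6,7,8,9,10,11,12,13,14,15}
step 1: x <- ((10 + w) - min(7, lane)) {0,1,3,4,5,6,7,8,9,10,11,12,13,14,15}
step 2: w <- ((w % 4) // 2)          {2}
step 3: x <- ((w % 3) * (w + w))     {2}
step 4: w <- 12                      {0,1,2,3,4,5,6,7,8,9,10,11,12,13,14,15}
step 5: eval (lane == lane)          {0,1,2,3,4,5,6,7,8,9,10,11,12,13,14,15}
step 6: w <- max((w + w), (0 + w))   {0,1,2,3,4,5,6,7,8,9,10,11,12,13,14,15}

Answer: 7 steps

x: 10,9,0,7,6,5,4,3,3,3,3,3,3,3,3,3
w: 24,24,24,24,24,24,24,24,24,24,24,24,24,24,24,24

steps = 7; useful = 81; efficiency = 81/112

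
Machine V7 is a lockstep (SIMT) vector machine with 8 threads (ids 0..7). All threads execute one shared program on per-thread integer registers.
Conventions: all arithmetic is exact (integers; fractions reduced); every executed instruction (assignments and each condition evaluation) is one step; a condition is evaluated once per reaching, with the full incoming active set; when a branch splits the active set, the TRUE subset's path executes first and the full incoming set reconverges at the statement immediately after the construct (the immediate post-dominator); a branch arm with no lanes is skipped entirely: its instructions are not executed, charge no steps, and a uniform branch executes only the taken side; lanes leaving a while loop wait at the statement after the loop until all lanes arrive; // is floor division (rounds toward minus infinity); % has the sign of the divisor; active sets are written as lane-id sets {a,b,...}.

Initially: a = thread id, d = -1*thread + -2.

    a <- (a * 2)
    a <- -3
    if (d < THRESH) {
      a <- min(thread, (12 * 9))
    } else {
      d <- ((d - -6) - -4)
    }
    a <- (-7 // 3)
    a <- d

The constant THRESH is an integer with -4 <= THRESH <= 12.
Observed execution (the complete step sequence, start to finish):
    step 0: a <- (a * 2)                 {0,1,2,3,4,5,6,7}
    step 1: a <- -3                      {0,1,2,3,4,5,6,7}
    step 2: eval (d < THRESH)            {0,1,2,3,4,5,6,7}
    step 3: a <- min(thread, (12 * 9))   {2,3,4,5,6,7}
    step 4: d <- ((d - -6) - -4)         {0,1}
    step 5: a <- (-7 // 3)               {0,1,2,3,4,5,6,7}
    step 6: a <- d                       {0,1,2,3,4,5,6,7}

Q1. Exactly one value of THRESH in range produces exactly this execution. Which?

Answer: THRESH = -3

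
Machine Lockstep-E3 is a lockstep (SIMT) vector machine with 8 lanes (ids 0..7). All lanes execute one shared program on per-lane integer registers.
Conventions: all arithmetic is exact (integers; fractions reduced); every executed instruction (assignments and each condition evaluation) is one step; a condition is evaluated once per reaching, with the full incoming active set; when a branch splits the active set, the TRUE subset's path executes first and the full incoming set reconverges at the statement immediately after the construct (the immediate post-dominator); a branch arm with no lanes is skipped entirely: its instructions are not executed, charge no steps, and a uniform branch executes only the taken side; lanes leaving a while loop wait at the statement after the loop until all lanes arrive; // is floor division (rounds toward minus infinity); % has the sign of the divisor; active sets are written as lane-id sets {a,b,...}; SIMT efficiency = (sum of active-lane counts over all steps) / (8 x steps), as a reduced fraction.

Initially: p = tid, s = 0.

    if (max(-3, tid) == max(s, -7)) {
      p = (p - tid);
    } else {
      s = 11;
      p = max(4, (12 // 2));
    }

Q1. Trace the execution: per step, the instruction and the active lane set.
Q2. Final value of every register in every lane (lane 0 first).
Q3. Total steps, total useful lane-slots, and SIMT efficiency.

step 0: eval (max(-3, tid) == max(s, -7)) {0,1,2,3,4,5,6,7}
step 1: p <- (p - tid)               {0}
step 2: s <- 11                      {1,2,3,4,5,6,7}
step 3: p <- max(4, (12 // 2))       {1,2,3,4,5,6,7}

Answer: 4 steps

p: 0,6,6,6,6,6,6,6
s: 0,11,11,11,11,11,11,11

steps = 4; useful = 23; efficiency = 23/32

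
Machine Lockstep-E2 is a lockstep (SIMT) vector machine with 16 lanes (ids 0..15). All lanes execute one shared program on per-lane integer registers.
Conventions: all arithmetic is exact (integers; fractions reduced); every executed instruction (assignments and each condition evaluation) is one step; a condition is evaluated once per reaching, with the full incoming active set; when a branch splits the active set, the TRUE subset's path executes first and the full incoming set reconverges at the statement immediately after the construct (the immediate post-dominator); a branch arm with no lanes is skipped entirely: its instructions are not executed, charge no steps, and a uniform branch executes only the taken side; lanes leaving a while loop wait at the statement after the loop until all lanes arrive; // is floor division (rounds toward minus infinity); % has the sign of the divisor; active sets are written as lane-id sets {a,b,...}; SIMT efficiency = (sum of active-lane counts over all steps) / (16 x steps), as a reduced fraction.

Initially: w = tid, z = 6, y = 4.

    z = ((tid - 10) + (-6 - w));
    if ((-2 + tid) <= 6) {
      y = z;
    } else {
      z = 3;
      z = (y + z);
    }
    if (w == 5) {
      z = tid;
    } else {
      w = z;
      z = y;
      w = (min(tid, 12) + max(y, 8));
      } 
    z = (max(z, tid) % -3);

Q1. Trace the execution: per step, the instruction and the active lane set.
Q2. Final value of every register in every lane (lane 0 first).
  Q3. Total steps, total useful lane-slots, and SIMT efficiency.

step 0: z <- ((tid - 10) + (-6 - w)) {0,1,2,3,4,5,6,7,8,9,10,11,12,13,14,15}
step 1: eval ((-2 + tid) <= 6)       {0,1,2,3,4,5,6,7,8,9,10,11,12,13,14,15}
step 2: y <- z                       {0,1,2,3,4,5,6,7,8}
step 3: z <- 3                       {9,10,11,12,13,14,15}
step 4: z <- (y + z)                 {9,10,11,12,13,14,15}
step 5: eval (w == 5)                {0,1,2,3,4,5,6,7,8,9,10,11,12,13,14,15}
step 6: z <- tid                     {5}
step 7: w <- z                       {0,1,2,3,4,6,7,8,9,10,11,12,13,14,15}
step 8: z <- y                       {0,1,2,3,4,6,7,8,9,10,11,12,13,14,15}
step 9: w <- (min(tid, 12) + max(y, 8)) {0,1,2,3,4,6,7,8,9,10,11,12,13,14,15}
step 10: z <- (max(z, tid) % -3)      {0,1,2,3,4,5,6,7,8,9,10,11,12,13,14,15}

Answer: 11 steps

w: 8,9,10,11,12,5,14,15,16,17,18,19,20,20,20,20
z: 0,-2,-1,0,-2,-1,0,-2,-1,0,-2,-1,0,-2,-1,0
y: -16,-16,-16,-16,-16,-16,-16,-16,-16,4,4,4,4,4,4,4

steps = 11; useful = 133; efficiency = 133/176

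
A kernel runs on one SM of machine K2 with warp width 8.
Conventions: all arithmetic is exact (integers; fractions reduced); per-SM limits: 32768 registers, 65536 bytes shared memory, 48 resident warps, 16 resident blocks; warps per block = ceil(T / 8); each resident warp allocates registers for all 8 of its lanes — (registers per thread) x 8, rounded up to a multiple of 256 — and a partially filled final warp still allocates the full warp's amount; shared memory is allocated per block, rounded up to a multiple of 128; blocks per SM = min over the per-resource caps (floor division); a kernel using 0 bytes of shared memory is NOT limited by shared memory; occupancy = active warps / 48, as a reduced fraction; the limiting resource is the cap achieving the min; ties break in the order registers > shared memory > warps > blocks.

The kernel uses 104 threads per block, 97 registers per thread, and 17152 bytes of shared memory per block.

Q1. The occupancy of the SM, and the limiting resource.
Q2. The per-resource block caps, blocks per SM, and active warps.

Answer: occupancy 13/24, limited by registers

registers: 2 blocks
shared memory: 3 blocks
warps: 3 blocks
blocks: 16 blocks

Answer: 2 blocks, 26 active warps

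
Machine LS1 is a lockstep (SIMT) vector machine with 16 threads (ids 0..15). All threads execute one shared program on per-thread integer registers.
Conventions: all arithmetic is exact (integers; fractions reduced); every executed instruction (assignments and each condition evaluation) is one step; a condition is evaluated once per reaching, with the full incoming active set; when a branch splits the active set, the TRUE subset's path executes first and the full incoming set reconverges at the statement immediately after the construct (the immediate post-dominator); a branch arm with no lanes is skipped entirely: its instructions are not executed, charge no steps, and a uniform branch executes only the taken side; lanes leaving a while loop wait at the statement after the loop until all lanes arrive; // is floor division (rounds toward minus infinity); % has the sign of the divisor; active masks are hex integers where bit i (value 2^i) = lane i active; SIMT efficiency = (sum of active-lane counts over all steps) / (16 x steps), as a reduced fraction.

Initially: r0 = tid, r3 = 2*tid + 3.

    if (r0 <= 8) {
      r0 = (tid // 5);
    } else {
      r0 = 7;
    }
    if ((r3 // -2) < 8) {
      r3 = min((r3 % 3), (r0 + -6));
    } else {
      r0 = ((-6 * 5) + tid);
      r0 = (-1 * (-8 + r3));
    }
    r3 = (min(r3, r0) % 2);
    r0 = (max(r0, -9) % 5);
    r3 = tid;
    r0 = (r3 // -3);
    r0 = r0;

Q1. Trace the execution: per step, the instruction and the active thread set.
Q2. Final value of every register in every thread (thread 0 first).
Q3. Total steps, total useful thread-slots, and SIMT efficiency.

step 0: eval (r0 <= 8)               0xffff
step 1: r0 <- (tid // 5)             0x01ff
step 2: r0 <- 7                      0xfe00
step 3: eval ((r3 // -2) < 8)        0xffff
step 4: r3 <- min((r3 % 3), (r0 + -6)) 0xffff
step 5: r3 <- (min(r3, r0) % 2)      0xffff
step 6: r0 <- (max(r0, -9) % 5)      0xffff
step 7: r3 <- tid                    0xffff
step 8: r0 <- (r3 // -3)             0xffff
step 9: r0 <- r0                     0xffff

Answer: 10 steps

r0: 0,-1,-1,-1,-2,-2,-2,-3,-3,-3,-4,-4,-4,-5,-5,-5
r3: 0,1,2,3,4,5,6,7,8,9,10,11,12,13,14,15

steps = 10; useful = 144; efficiency = 144/160 = 9/10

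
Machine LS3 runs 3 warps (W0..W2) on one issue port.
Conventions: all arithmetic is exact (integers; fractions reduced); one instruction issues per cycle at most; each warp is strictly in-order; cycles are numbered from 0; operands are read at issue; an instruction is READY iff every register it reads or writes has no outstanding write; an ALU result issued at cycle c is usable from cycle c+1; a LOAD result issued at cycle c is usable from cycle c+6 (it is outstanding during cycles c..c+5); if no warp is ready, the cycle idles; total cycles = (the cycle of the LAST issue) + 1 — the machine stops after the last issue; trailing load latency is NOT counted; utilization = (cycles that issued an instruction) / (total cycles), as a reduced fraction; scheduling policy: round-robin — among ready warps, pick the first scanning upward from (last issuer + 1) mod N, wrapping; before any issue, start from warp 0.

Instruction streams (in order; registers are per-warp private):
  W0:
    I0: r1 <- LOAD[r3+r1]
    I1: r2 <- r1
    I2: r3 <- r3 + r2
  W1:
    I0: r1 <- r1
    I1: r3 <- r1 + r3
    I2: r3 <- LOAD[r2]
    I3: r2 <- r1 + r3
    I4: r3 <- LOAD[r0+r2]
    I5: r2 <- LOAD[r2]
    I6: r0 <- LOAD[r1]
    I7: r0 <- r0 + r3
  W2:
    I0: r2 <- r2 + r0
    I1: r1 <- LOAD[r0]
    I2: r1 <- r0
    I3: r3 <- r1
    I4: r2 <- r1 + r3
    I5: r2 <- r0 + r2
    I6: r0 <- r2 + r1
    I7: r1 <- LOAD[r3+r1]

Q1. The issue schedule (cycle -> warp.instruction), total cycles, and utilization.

cycle 0: W0.I0
cycle 1: W1.I0
cycle 2: W2.I0
cycle 3: W1.I1
cycle 4: W2.I1
cycle 5: W1.I2
cycle 6: W0.I1
cycle 7: W0.I2
cycle 8: idle
cycle 9: idle
cycle 10: W2.I2
cycle 11: W1.I3
cycle 12: W2.I3
cycle 13: W1.I4
cycle 14: W2.I4
cycle 15: W1.I5
cycle 16: W2.I5
cycle 17: W1.I6
cycle 18: W2.I6
cycle 19: W2.I7
cycle 20: idle
cycle 21: idle
cycle 22: idle
cycle 23: W1.I7

Answer: 24 cycles, utilization 19/24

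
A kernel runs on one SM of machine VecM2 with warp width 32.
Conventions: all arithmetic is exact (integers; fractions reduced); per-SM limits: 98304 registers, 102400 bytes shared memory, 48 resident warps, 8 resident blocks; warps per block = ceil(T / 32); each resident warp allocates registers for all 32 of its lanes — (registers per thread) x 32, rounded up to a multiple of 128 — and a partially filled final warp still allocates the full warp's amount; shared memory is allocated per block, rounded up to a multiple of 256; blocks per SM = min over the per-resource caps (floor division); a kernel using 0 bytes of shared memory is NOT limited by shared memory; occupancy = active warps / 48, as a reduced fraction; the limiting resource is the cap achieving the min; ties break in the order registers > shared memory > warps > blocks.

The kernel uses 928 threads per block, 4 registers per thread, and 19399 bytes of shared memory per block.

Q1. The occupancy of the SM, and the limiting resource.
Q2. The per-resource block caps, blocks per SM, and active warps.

Answer: occupancy 29/48, limited by warps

registers: 26 blocks
shared memory: 5 blocks
warps: 1 block
blocks: 8 blocks

Answer: 1 block, 29 active warps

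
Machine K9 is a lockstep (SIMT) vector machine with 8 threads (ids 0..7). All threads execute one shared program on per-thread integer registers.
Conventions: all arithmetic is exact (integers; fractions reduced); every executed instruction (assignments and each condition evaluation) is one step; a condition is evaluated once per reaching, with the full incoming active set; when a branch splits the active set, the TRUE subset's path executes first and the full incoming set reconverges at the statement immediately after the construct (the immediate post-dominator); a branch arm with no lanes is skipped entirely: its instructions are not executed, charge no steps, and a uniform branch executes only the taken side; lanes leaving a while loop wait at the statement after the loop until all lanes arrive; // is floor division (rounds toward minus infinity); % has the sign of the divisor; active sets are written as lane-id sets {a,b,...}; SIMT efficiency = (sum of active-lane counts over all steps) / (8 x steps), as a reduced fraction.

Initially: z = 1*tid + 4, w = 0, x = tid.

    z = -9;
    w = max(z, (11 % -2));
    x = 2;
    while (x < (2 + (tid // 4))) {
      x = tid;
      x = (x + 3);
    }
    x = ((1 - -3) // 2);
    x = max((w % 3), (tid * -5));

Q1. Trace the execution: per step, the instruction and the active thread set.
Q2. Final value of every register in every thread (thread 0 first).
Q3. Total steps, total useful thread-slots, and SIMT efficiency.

step 0: z <- -9                      {0,1,2,3,4,5,6,7}
step 1: w <- max(z, (11 % -2))       {0,1,2,3,4,5,6,7}
step 2: x <- 2                       {0,1,2,3,4,5,6,7}
step 3: eval (x < (2 + (tid // 4)))  {0,1,2,3,4,5,6,7}
step 4: x <- tid                     {4,5,6,7}
step 5: x <- (x + 3)                 {4,5,6,7}
step 6: eval (x < (2 + (tid // 4)))  {4,5,6,7}
step 7: x <- ((1 - -3) // 2)         {0,1,2,3,4,5,6,7}
step 8: x <- max((w % 3), (tid * -5)) {0,1,2,3,4,5,6,7}

Answer: 9 steps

z: -9,-9,-9,-9,-9,-9,-9,-9
w: -1,-1,-1,-1,-1,-1,-1,-1
x: 2,2,2,2,2,2,2,2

steps = 9; useful = 60; efficiency = 60/72 = 5/6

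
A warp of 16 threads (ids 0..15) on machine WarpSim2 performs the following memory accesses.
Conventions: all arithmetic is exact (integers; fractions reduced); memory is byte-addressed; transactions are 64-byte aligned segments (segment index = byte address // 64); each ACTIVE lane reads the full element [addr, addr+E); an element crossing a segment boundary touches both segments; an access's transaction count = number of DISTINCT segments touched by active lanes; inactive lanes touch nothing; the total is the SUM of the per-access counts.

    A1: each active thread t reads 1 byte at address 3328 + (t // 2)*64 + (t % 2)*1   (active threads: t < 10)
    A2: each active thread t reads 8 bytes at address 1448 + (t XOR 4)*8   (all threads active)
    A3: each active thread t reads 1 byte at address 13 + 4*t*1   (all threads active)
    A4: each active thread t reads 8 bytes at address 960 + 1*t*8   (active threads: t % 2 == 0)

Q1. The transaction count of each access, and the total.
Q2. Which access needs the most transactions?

A1: 5 transactions
A2: 3 transactions
A3: 2 transactions
A4: 2 transactions

Answer: 5,3,2,2; total 12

Answer: A1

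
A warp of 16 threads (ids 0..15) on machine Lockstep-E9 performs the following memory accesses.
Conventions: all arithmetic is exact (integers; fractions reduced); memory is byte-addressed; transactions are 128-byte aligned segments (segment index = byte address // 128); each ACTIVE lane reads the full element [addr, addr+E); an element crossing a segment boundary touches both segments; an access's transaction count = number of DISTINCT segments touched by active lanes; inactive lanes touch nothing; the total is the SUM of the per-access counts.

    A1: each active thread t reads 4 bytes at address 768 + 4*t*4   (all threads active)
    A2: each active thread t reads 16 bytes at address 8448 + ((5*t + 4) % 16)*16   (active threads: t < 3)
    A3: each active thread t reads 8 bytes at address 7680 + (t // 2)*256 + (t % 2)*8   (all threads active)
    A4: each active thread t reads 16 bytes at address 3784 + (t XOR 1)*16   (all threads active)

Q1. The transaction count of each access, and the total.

A1: 2 transactions
A2: 2 transactions
A3: 8 transactions
A4: 3 transactions

Answer: 2,2,8,3; total 15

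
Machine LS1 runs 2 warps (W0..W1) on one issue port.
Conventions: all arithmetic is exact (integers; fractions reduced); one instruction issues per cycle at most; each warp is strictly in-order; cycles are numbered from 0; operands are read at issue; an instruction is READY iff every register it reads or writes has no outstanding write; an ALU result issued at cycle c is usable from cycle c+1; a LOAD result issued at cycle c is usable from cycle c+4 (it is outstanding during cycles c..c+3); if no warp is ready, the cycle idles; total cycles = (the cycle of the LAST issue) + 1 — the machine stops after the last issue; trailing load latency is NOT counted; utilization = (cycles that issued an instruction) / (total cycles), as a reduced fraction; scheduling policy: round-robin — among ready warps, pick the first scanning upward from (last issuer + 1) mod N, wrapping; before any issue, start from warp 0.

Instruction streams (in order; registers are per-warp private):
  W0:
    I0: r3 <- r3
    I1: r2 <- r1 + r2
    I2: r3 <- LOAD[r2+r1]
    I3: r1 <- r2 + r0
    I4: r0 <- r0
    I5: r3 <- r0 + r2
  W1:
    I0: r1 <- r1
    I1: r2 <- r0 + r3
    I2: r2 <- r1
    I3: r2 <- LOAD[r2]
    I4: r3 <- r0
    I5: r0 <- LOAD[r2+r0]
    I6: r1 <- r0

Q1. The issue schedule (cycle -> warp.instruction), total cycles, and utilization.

cycle 0: W0.I0
cycle 1: W1.I0
cycle 2: W0.I1
cycle 3: W1.I1
cycle 4: W0.I2
cycle 5: W1.I2
cycle 6: W0.I3
cycle 7: W1.I3
cycle 8: W0.I4
cycle 9: W1.I4
cycle 10: W0.I5
cycle 11: W1.I5
cycle 12: idle
cycle 13: idle
cycle 14: idle
cycle 15: W1.I6

Answer: 16 cycles, utilization 13/16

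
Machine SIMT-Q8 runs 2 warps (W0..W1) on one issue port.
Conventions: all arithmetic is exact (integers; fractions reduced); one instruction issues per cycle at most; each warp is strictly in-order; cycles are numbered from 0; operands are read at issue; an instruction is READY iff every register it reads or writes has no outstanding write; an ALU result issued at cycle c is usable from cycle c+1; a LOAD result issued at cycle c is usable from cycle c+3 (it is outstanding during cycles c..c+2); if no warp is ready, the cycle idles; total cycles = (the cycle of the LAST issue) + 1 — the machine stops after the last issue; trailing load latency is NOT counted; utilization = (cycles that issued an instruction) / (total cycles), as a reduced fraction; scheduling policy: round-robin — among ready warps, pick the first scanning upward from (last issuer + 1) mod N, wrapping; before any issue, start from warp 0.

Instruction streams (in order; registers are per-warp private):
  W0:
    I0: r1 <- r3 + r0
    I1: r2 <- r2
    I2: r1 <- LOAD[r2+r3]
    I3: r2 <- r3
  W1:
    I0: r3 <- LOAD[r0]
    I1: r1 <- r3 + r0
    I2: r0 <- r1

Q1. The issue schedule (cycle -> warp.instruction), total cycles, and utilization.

cycle 0: W0.I0
cycle 1: W1.I0
cycle 2: W0.I1
cycle 3: W0.I2
cycle 4: W1.I1
cycle 5: W0.I3
cycle 6: W1.I2

Answer: 7 cycles, utilization 1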